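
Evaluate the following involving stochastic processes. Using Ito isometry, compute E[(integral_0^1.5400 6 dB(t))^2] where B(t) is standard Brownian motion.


By Ito isometry: E[(int f dB)^2] = int f^2 dt
= 6^2 * 1.5400
= 36 * 1.5400 = 55.4400

55.4400


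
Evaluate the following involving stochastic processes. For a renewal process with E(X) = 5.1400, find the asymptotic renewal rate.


Long-run renewal rate = 1/E(X)
= 1/5.1400
= 0.1946

0.1946


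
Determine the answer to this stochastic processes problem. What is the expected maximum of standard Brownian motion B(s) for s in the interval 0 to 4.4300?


E(max B(s)) = sqrt(2t/pi)
= sqrt(2*4.4300/pi)
= sqrt(2.8202)
= 1.6794

1.6794


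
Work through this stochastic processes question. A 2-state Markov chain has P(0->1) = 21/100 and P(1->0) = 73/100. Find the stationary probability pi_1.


Stationary distribution: pi_0 = p10/(p01+p10), pi_1 = p01/(p01+p10)
p01 = 0.2100, p10 = 0.7300
pi_1 = 0.2234

0.2234


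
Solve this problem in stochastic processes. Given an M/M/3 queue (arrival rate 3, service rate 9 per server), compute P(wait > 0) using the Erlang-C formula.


a = lambda/mu = 0.3333
rho = a/c = 0.1111
Erlang-C formula applied:
C(c,a) = 0.0050

0.0050


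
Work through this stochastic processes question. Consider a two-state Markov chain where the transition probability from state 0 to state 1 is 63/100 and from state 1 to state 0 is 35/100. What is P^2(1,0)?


Computing P^2 by matrix multiplication.
P = [[0.3700, 0.6300], [0.3500, 0.6500]]
After raising P to the power 2:
P^2(1,0) = 0.3570

0.3570


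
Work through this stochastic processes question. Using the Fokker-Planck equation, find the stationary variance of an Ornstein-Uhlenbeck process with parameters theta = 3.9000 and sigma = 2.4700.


Stationary variance = sigma^2 / (2*theta)
= 2.4700^2 / (2*3.9000)
= 6.1009 / 7.8000
= 0.7822

0.7822


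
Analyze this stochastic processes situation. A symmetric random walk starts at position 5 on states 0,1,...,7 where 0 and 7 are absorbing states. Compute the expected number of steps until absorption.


For symmetric RW on 0,...,N with absorbing barriers, E(i) = i*(N-i)
E(5) = 5 * 2 = 10

10


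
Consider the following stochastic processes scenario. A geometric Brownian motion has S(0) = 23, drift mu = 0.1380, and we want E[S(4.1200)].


E[S(t)] = S(0) * exp(mu * t)
= 23 * exp(0.1380 * 4.1200)
= 23 * 1.7657
= 40.6116

40.6116


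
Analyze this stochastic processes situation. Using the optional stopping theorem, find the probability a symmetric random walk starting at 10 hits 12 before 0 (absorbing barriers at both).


By optional stopping theorem: E(M at tau) = M(0) = 10
P(hit 12)*12 + P(hit 0)*0 = 10
P(hit 12) = (10 - 0)/(12 - 0) = 5/6 = 0.8333

0.8333


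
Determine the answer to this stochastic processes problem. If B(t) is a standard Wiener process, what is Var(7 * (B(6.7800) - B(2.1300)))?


Var(alpha*(B(t)-B(s))) = alpha^2 * (t-s)
= 7^2 * (6.7800 - 2.1300)
= 49 * 4.6500
= 227.8500

227.8500


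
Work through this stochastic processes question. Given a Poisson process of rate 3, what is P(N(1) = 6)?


P(N(t)=k) = (lambda*t)^k * exp(-lambda*t) / k!
lambda*t = 3
= 3^6 * exp(-3) / 6!
= 729 * 0.0498 / 720
= 0.0504

0.0504


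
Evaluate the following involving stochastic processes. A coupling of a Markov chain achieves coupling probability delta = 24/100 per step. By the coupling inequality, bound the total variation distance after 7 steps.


TV distance bound <= (1-delta)^n
= (1 - 0.2400)^7
= 0.7600^7
= 0.1465

0.1465


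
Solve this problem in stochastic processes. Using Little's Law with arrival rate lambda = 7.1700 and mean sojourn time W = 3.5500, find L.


Little's Law: L = lambda * W
= 7.1700 * 3.5500
= 25.4535

25.4535


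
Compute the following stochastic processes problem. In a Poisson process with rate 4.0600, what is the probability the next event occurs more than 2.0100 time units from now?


P(X > t) = exp(-lambda * t)
= exp(-4.0600 * 2.0100)
= exp(-8.1606) = 2.8569e-04

2.8569e-04


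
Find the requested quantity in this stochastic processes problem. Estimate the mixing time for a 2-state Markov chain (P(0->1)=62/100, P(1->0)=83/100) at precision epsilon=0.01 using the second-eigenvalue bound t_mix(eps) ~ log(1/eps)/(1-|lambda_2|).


lambda_2 = |1 - p01 - p10| = |1 - 0.6200 - 0.8300| = 0.4500
t_mix ~ log(1/eps)/(1 - |lambda_2|)
= log(100)/(1 - 0.4500) = 4.6052/0.5500
= 8.3730

8.3730


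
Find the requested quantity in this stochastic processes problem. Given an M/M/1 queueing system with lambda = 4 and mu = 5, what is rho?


rho = lambda/mu
= 4/5
= 0.8000

0.8000


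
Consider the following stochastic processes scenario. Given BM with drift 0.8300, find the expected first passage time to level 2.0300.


Expected first passage time = a/mu
= 2.0300/0.8300
= 2.4458

2.4458


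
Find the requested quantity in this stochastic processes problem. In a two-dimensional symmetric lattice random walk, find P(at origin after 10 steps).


P = C(10,5)^2 / 4^10
= 252^2 / 1048576
= 63504 / 1048576
= 0.0606

0.0606


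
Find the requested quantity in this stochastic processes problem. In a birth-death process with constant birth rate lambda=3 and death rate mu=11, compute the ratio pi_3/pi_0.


For birth-death process, pi_n/pi_0 = (lambda/mu)^n
= (3/11)^3
= 0.0203

0.0203


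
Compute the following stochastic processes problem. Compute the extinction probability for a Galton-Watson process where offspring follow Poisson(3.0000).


Since mu = 3.0000 > 1, extinction prob q < 1.
Solve s = exp(mu*(s-1)) iteratively.
q = 0.0595

0.0595


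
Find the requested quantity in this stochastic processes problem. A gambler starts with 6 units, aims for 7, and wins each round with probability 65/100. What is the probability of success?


Gambler's ruin formula:
r = q/p = 0.3500/0.6500 = 0.5385
P(win) = (1 - r^i)/(1 - r^N)
= (1 - 0.5385^6)/(1 - 0.5385^7)
= 0.9886

0.9886


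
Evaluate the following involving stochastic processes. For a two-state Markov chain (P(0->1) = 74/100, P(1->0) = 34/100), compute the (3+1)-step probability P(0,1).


P^4 = P^3 * P^1
Computing via matrix multiplication of the transition matrix.
Entry (0,1) of P^4 = 0.6852

0.6852


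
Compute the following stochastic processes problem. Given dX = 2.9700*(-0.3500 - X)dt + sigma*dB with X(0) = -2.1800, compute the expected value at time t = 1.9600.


E[X(t)] = mu + (X(0) - mu)*exp(-theta*t)
= -0.3500 + (-2.1800 - -0.3500)*exp(-2.9700*1.9600)
= -0.3500 + -1.8300 * 0.0030
= -0.3554

-0.3554


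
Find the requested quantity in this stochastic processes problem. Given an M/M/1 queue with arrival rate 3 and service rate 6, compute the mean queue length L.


rho = 3/6 = 0.5000
L = rho/(1-rho)
= 0.5000/0.5000
= 1.0000

1.0000


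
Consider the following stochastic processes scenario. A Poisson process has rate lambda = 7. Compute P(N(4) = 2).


P(N(t)=k) = (lambda*t)^k * exp(-lambda*t) / k!
lambda*t = 28
= 28^2 * exp(-28) / 2!
= 784 * 6.9144e-13 / 2
= 2.7104e-10

2.7104e-10


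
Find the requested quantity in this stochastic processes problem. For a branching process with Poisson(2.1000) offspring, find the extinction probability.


Since mu = 2.1000 > 1, extinction prob q < 1.
Solve s = exp(mu*(s-1)) iteratively.
q = 0.1779

0.1779


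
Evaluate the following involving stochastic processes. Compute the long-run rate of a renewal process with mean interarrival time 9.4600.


Long-run renewal rate = 1/E(X)
= 1/9.4600
= 0.1057

0.1057


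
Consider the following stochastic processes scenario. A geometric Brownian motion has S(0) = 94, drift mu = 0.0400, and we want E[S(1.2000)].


E[S(t)] = S(0) * exp(mu * t)
= 94 * exp(0.0400 * 1.2000)
= 94 * 1.0492
= 98.6220

98.6220


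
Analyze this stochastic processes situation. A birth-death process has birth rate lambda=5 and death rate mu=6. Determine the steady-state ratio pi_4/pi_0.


For birth-death process, pi_n/pi_0 = (lambda/mu)^n
= (5/6)^4
= 0.4823

0.4823


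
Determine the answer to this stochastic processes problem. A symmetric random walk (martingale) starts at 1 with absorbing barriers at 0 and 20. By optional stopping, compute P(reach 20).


By optional stopping theorem: E(M at tau) = M(0) = 1
P(hit 20)*20 + P(hit 0)*0 = 1
P(hit 20) = (1 - 0)/(20 - 0) = 1/20 = 0.0500

0.0500


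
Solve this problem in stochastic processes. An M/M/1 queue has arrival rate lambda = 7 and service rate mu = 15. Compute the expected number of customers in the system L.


rho = 7/15 = 0.4667
L = rho/(1-rho)
= 0.4667/0.5333
= 0.8750

0.8750


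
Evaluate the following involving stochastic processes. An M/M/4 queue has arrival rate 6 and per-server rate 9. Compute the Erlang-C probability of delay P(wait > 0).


a = lambda/mu = 0.6667
rho = a/c = 0.1667
Erlang-C formula applied:
C(c,a) = 0.0051

0.0051


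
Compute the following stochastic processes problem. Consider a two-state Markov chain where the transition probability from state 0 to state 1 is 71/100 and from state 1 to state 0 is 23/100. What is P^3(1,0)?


Computing P^3 by matrix multiplication.
P = [[0.2900, 0.7100], [0.2300, 0.7700]]
After raising P to the power 3:
P^3(1,0) = 0.2446

0.2446


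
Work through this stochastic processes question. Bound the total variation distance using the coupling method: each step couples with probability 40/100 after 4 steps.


TV distance bound <= (1-delta)^n
= (1 - 0.4000)^4
= 0.6000^4
= 0.1296

0.1296


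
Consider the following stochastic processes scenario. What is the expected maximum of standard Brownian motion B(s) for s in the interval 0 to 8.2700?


E(max B(s)) = sqrt(2t/pi)
= sqrt(2*8.2700/pi)
= sqrt(5.2648)
= 2.2945

2.2945


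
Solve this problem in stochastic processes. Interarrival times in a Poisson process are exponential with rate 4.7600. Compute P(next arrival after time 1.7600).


P(X > t) = exp(-lambda * t)
= exp(-4.7600 * 1.7600)
= exp(-8.3776) = 2.2996e-04

2.2996e-04


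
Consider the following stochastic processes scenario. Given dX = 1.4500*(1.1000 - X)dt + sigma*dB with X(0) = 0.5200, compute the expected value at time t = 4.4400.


E[X(t)] = mu + (X(0) - mu)*exp(-theta*t)
= 1.1000 + (0.5200 - 1.1000)*exp(-1.4500*4.4400)
= 1.1000 + -0.5800 * 0.0016
= 1.0991

1.0991


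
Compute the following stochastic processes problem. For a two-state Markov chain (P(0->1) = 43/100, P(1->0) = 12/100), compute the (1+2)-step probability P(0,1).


P^3 = P^1 * P^2
Computing via matrix multiplication of the transition matrix.
Entry (0,1) of P^3 = 0.7106

0.7106


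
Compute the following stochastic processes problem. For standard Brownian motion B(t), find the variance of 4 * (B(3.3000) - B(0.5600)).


Var(alpha*(B(t)-B(s))) = alpha^2 * (t-s)
= 4^2 * (3.3000 - 0.5600)
= 16 * 2.7400
= 43.8400

43.8400


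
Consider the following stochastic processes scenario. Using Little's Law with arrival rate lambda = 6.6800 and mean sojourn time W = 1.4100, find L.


Little's Law: L = lambda * W
= 6.6800 * 1.4100
= 9.4188

9.4188


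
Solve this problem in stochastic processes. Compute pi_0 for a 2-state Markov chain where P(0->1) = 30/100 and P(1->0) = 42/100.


Stationary distribution: pi_0 = p10/(p01+p10), pi_1 = p01/(p01+p10)
p01 = 0.3000, p10 = 0.4200
pi_0 = 0.5833

0.5833


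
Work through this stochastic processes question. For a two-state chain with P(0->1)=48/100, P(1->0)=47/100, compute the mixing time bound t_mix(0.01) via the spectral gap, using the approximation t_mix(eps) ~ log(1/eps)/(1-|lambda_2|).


lambda_2 = |1 - p01 - p10| = |1 - 0.4800 - 0.4700| = 0.0500
t_mix ~ log(1/eps)/(1 - |lambda_2|)
= log(100)/(1 - 0.0500) = 4.6052/0.9500
= 4.8475

4.8475


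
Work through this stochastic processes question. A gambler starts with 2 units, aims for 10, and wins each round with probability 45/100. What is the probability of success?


Gambler's ruin formula:
r = q/p = 0.5500/0.4500 = 1.2222
P(win) = (1 - r^i)/(1 - r^N)
= (1 - 1.2222^2)/(1 - 1.2222^10)
= 0.0767

0.0767


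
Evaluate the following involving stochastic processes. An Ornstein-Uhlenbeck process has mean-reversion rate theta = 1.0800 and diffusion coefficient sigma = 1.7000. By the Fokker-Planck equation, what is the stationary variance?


Stationary variance = sigma^2 / (2*theta)
= 1.7000^2 / (2*1.0800)
= 2.8900 / 2.1600
= 1.3380

1.3380


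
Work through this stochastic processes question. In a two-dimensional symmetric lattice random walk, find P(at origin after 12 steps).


P = C(12,6)^2 / 4^12
= 924^2 / 16777216
= 853776 / 16777216
= 0.0509

0.0509


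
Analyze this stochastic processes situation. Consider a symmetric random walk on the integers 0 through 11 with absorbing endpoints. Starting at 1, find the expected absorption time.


For symmetric RW on 0,...,N with absorbing barriers, E(i) = i*(N-i)
E(1) = 1 * 10 = 10

10


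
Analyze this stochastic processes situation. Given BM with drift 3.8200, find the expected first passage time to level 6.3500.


Expected first passage time = a/mu
= 6.3500/3.8200
= 1.6623

1.6623


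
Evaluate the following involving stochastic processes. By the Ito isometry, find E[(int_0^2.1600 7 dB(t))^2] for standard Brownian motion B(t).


By Ito isometry: E[(int f dB)^2] = int f^2 dt
= 7^2 * 2.1600
= 49 * 2.1600 = 105.8400

105.8400


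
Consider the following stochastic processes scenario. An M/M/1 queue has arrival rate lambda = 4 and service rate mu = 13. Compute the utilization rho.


rho = lambda/mu
= 4/13
= 0.3077

0.3077


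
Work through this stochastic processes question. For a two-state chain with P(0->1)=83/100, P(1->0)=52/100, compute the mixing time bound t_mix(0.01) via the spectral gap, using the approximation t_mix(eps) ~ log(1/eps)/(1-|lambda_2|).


lambda_2 = |1 - p01 - p10| = |1 - 0.8300 - 0.5200| = 0.3500
t_mix ~ log(1/eps)/(1 - |lambda_2|)
= log(100)/(1 - 0.3500) = 4.6052/0.6500
= 7.0849

7.0849


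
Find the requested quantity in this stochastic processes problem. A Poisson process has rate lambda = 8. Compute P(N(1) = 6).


P(N(t)=k) = (lambda*t)^k * exp(-lambda*t) / k!
lambda*t = 8
= 8^6 * exp(-8) / 6!
= 262144 * 3.3546e-04 / 720
= 0.1221

0.1221


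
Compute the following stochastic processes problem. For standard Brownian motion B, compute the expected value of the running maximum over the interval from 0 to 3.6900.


E(max B(s)) = sqrt(2t/pi)
= sqrt(2*3.6900/pi)
= sqrt(2.3491)
= 1.5327

1.5327


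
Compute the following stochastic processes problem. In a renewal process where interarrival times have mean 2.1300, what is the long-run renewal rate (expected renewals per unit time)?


Long-run renewal rate = 1/E(X)
= 1/2.1300
= 0.4695

0.4695


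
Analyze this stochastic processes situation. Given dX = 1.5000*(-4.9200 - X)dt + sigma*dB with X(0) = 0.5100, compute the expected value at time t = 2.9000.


E[X(t)] = mu + (X(0) - mu)*exp(-theta*t)
= -4.9200 + (0.5100 - -4.9200)*exp(-1.5000*2.9000)
= -4.9200 + 5.4300 * 0.0129
= -4.8499

-4.8499


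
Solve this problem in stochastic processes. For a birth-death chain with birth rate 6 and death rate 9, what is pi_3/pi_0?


For birth-death process, pi_n/pi_0 = (lambda/mu)^n
= (6/9)^3
= 0.2963

0.2963


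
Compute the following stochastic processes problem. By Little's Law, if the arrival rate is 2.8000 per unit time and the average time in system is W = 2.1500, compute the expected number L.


Little's Law: L = lambda * W
= 2.8000 * 2.1500
= 6.0200

6.0200


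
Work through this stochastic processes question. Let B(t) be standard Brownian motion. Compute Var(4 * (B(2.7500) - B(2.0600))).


Var(alpha*(B(t)-B(s))) = alpha^2 * (t-s)
= 4^2 * (2.7500 - 2.0600)
= 16 * 0.6900
= 11.0400

11.0400


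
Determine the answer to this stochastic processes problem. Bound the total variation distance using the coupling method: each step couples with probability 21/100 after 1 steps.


TV distance bound <= (1-delta)^n
= (1 - 0.2100)^1
= 0.7900^1
= 0.7900

0.7900


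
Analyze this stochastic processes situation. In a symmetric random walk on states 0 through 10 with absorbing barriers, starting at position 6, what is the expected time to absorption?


For symmetric RW on 0,...,N with absorbing barriers, E(i) = i*(N-i)
E(6) = 6 * 4 = 24

24


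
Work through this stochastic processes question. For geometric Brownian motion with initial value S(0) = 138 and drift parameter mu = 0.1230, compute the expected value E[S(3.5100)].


E[S(t)] = S(0) * exp(mu * t)
= 138 * exp(0.1230 * 3.5100)
= 138 * 1.5399
= 212.5089

212.5089


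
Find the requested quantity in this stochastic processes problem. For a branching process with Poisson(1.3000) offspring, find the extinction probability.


Since mu = 1.3000 > 1, extinction prob q < 1.
Solve s = exp(mu*(s-1)) iteratively.
q = 0.5770

0.5770


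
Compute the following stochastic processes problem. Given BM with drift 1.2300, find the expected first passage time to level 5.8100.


Expected first passage time = a/mu
= 5.8100/1.2300
= 4.7236

4.7236


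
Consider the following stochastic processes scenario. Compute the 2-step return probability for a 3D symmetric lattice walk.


P(return in 2 steps) = P(reverse first step) = 1/(2d)
= 1/6
= 0.1667

0.1667


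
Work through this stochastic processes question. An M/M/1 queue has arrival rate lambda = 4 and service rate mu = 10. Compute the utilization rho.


rho = lambda/mu
= 4/10
= 0.4000

0.4000


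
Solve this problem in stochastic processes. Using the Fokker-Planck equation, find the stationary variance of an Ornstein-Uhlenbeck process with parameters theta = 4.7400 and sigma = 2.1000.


Stationary variance = sigma^2 / (2*theta)
= 2.1000^2 / (2*4.7400)
= 4.4100 / 9.4800
= 0.4652

0.4652


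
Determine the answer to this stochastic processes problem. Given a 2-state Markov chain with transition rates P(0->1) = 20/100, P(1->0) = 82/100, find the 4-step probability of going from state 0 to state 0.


Computing P^4 by matrix multiplication.
P = [[0.8000, 0.2000], [0.8200, 0.1800]]
After raising P to the power 4:
P^4(0,0) = 0.8039

0.8039


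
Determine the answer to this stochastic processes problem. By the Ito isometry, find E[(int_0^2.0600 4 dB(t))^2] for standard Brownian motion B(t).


By Ito isometry: E[(int f dB)^2] = int f^2 dt
= 4^2 * 2.0600
= 16 * 2.0600 = 32.9600

32.9600


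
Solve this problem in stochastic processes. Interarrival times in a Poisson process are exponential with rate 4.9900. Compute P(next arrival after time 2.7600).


P(X > t) = exp(-lambda * t)
= exp(-4.9900 * 2.7600)
= exp(-13.7724) = 1.0441e-06

1.0441e-06


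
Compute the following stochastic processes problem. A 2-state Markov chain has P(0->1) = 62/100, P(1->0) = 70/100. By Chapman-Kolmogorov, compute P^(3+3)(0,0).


P^6 = P^3 * P^3
Computing via matrix multiplication of the transition matrix.
Entry (0,0) of P^6 = 0.5308

0.5308


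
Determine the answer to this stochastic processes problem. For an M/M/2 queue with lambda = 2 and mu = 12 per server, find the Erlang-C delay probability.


a = lambda/mu = 0.1667
rho = a/c = 0.0833
Erlang-C formula applied:
C(c,a) = 0.0128

0.0128


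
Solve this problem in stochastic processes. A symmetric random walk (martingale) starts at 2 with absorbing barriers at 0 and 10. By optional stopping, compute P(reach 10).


By optional stopping theorem: E(M at tau) = M(0) = 2
P(hit 10)*10 + P(hit 0)*0 = 2
P(hit 10) = (2 - 0)/(10 - 0) = 1/5 = 0.2000

0.2000


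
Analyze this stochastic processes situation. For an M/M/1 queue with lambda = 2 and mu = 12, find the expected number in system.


rho = 2/12 = 0.1667
L = rho/(1-rho)
= 0.1667/0.8333
= 0.2000

0.2000


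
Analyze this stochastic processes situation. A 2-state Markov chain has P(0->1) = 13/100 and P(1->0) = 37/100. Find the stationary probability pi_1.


Stationary distribution: pi_0 = p10/(p01+p10), pi_1 = p01/(p01+p10)
p01 = 0.1300, p10 = 0.3700
pi_1 = 0.2600

0.2600


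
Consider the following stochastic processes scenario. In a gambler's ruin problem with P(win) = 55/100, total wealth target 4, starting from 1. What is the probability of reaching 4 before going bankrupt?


Gambler's ruin formula:
r = q/p = 0.4500/0.5500 = 0.8182
P(win) = (1 - r^i)/(1 - r^N)
= (1 - 0.8182^1)/(1 - 0.8182^4)
= 0.3295

0.3295


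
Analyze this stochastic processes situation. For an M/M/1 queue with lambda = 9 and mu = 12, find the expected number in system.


rho = 9/12 = 0.7500
L = rho/(1-rho)
= 0.7500/0.2500
= 3.0000

3.0000


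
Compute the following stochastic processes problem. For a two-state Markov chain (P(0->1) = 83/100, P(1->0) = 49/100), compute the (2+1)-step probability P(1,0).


P^3 = P^2 * P^1
Computing via matrix multiplication of the transition matrix.
Entry (1,0) of P^3 = 0.3834

0.3834


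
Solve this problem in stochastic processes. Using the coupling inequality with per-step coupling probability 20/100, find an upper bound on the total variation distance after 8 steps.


TV distance bound <= (1-delta)^n
= (1 - 0.2000)^8
= 0.8000^8
= 0.1678

0.1678


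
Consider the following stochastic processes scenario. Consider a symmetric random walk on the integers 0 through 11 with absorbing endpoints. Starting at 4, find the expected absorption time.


For symmetric RW on 0,...,N with absorbing barriers, E(i) = i*(N-i)
E(4) = 4 * 7 = 28

28


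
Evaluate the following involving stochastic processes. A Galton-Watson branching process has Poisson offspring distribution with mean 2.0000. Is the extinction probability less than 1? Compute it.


Since mu = 2.0000 > 1, extinction prob q < 1.
Solve s = exp(mu*(s-1)) iteratively.
q = 0.2032

0.2032


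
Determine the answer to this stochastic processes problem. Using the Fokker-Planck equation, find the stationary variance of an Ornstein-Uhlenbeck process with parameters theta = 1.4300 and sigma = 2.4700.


Stationary variance = sigma^2 / (2*theta)
= 2.4700^2 / (2*1.4300)
= 6.1009 / 2.8600
= 2.1332

2.1332


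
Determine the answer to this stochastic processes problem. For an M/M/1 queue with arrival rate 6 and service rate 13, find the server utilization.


rho = lambda/mu
= 6/13
= 0.4615

0.4615


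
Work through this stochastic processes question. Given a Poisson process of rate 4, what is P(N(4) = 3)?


P(N(t)=k) = (lambda*t)^k * exp(-lambda*t) / k!
lambda*t = 16
= 16^3 * exp(-16) / 3!
= 4096 * 1.1254e-07 / 6
= 7.6824e-05

7.6824e-05


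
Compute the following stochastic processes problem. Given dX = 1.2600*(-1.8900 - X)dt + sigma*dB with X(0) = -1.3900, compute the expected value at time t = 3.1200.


E[X(t)] = mu + (X(0) - mu)*exp(-theta*t)
= -1.8900 + (-1.3900 - -1.8900)*exp(-1.2600*3.1200)
= -1.8900 + 0.5000 * 0.0196
= -1.8802

-1.8802


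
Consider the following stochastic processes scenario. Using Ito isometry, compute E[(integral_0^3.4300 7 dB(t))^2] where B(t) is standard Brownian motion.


By Ito isometry: E[(int f dB)^2] = int f^2 dt
= 7^2 * 3.4300
= 49 * 3.4300 = 168.0700

168.0700


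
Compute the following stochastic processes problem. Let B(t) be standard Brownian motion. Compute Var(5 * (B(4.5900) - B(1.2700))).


Var(alpha*(B(t)-B(s))) = alpha^2 * (t-s)
= 5^2 * (4.5900 - 1.2700)
= 25 * 3.3200
= 83.0000

83.0000


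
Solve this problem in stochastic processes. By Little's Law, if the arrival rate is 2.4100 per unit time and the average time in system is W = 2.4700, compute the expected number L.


Little's Law: L = lambda * W
= 2.4100 * 2.4700
= 5.9527

5.9527


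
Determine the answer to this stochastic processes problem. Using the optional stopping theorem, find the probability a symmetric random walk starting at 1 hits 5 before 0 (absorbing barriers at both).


By optional stopping theorem: E(M at tau) = M(0) = 1
P(hit 5)*5 + P(hit 0)*0 = 1
P(hit 5) = (1 - 0)/(5 - 0) = 1/5 = 0.2000

0.2000


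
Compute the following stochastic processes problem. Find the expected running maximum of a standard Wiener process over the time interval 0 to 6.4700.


E(max B(s)) = sqrt(2t/pi)
= sqrt(2*6.4700/pi)
= sqrt(4.1189)
= 2.0295

2.0295


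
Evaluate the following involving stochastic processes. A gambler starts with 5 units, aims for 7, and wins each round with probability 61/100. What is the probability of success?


Gambler's ruin formula:
r = q/p = 0.3900/0.6100 = 0.6393
P(win) = (1 - r^i)/(1 - r^N)
= (1 - 0.6393^5)/(1 - 0.6393^7)
= 0.9340

0.9340


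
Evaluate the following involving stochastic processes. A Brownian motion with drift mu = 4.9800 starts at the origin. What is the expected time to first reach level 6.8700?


Expected first passage time = a/mu
= 6.8700/4.9800
= 1.3795

1.3795


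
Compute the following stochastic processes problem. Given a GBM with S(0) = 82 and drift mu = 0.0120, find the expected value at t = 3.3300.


E[S(t)] = S(0) * exp(mu * t)
= 82 * exp(0.0120 * 3.3300)
= 82 * 1.0408
= 85.3431

85.3431


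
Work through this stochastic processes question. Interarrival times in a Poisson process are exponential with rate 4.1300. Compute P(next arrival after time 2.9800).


P(X > t) = exp(-lambda * t)
= exp(-4.1300 * 2.9800)
= exp(-12.3074) = 4.5182e-06

4.5182e-06


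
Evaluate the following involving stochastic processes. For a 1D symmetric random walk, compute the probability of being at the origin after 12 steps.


P(S(12) = 0) = C(12,6) / 4^6
= 924 / 4096
= 0.2256

0.2256


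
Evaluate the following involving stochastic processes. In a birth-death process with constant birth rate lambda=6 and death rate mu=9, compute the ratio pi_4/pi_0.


For birth-death process, pi_n/pi_0 = (lambda/mu)^n
= (6/9)^4
= 0.1975

0.1975


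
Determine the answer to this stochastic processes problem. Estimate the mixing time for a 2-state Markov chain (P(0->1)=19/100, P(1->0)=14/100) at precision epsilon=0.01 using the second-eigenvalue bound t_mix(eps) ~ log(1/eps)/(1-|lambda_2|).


lambda_2 = |1 - p01 - p10| = |1 - 0.1900 - 0.1400| = 0.6700
t_mix ~ log(1/eps)/(1 - |lambda_2|)
= log(100)/(1 - 0.6700) = 4.6052/0.3300
= 13.9551

13.9551


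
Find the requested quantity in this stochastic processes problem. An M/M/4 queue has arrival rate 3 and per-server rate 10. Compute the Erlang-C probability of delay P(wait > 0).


a = lambda/mu = 0.3000
rho = a/c = 0.0750
Erlang-C formula applied:
C(c,a) = 2.7030e-04

2.7030e-04


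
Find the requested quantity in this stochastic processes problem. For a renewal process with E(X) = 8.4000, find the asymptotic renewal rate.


Long-run renewal rate = 1/E(X)
= 1/8.4000
= 0.1190

0.1190


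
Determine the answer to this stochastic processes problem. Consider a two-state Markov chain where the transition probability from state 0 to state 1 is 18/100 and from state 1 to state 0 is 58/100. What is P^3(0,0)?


Computing P^3 by matrix multiplication.
P = [[0.8200, 0.1800], [0.5800, 0.4200]]
After raising P to the power 3:
P^3(0,0) = 0.7664

0.7664


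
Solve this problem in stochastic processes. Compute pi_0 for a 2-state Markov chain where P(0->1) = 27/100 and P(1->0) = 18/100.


Stationary distribution: pi_0 = p10/(p01+p10), pi_1 = p01/(p01+p10)
p01 = 0.2700, p10 = 0.1800
pi_0 = 0.4000

0.4000


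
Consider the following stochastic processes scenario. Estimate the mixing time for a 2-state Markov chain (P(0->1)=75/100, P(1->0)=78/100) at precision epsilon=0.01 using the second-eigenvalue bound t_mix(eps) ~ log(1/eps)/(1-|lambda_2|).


lambda_2 = |1 - p01 - p10| = |1 - 0.7500 - 0.7800| = 0.5300
t_mix ~ log(1/eps)/(1 - |lambda_2|)
= log(100)/(1 - 0.5300) = 4.6052/0.4700
= 9.7982

9.7982


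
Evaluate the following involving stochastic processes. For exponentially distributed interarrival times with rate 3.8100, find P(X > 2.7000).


P(X > t) = exp(-lambda * t)
= exp(-3.8100 * 2.7000)
= exp(-10.2870) = 3.4073e-05

3.4073e-05


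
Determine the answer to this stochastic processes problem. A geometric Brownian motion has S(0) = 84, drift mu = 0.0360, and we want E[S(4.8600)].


E[S(t)] = S(0) * exp(mu * t)
= 84 * exp(0.0360 * 4.8600)
= 84 * 1.1912
= 100.0607

100.0607


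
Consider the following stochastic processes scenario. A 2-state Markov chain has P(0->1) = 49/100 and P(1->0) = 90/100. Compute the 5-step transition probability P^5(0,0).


Computing P^5 by matrix multiplication.
P = [[0.5100, 0.4900], [0.9000, 0.1000]]
After raising P to the power 5:
P^5(0,0) = 0.6443

0.6443


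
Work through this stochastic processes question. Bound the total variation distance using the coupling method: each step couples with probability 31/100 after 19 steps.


TV distance bound <= (1-delta)^n
= (1 - 0.3100)^19
= 0.6900^19
= 8.6723e-04

8.6723e-04


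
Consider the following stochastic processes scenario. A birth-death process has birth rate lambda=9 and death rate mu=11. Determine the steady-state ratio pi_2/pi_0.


For birth-death process, pi_n/pi_0 = (lambda/mu)^n
= (9/11)^2
= 0.6694

0.6694


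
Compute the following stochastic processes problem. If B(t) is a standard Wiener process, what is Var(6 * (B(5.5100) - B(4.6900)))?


Var(alpha*(B(t)-B(s))) = alpha^2 * (t-s)
= 6^2 * (5.5100 - 4.6900)
= 36 * 0.8200
= 29.5200

29.5200


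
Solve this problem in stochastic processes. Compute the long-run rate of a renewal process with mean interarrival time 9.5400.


Long-run renewal rate = 1/E(X)
= 1/9.5400
= 0.1048

0.1048


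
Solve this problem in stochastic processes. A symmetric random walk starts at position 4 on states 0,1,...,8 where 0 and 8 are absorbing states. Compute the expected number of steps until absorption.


For symmetric RW on 0,...,N with absorbing barriers, E(i) = i*(N-i)
E(4) = 4 * 4 = 16

16


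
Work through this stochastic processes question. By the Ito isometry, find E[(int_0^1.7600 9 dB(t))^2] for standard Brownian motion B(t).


By Ito isometry: E[(int f dB)^2] = int f^2 dt
= 9^2 * 1.7600
= 81 * 1.7600 = 142.5600

142.5600


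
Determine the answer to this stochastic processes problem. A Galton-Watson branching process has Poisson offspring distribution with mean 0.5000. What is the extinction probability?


Since mu = 0.5000 <= 1, extinction probability = 1.

1.0000


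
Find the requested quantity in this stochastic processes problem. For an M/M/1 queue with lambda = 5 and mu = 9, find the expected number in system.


rho = 5/9 = 0.5556
L = rho/(1-rho)
= 0.5556/0.4444
= 1.2500

1.2500


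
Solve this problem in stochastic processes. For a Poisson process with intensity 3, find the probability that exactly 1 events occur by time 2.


P(N(t)=k) = (lambda*t)^k * exp(-lambda*t) / k!
lambda*t = 6
= 6^1 * exp(-6) / 1!
= 6 * 0.0025 / 1
= 0.0149

0.0149


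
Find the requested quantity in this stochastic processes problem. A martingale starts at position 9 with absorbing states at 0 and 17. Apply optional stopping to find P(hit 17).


By optional stopping theorem: E(M at tau) = M(0) = 9
P(hit 17)*17 + P(hit 0)*0 = 9
P(hit 17) = (9 - 0)/(17 - 0) = 9/17 = 0.5294

0.5294


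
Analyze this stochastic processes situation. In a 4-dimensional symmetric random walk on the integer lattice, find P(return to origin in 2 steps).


P(return in 2 steps) = P(reverse first step) = 1/(2d)
= 1/8
= 0.1250

0.1250


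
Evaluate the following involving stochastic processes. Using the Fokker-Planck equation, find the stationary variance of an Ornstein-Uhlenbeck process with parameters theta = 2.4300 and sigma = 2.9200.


Stationary variance = sigma^2 / (2*theta)
= 2.9200^2 / (2*2.4300)
= 8.5264 / 4.8600
= 1.7544

1.7544


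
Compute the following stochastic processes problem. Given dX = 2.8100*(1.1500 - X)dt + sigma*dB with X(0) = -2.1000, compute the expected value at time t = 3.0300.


E[X(t)] = mu + (X(0) - mu)*exp(-theta*t)
= 1.1500 + (-2.1000 - 1.1500)*exp(-2.8100*3.0300)
= 1.1500 + -3.2500 * 2.0058e-04
= 1.1493

1.1493


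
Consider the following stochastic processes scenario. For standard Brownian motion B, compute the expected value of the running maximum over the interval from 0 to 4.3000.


E(max B(s)) = sqrt(2t/pi)
= sqrt(2*4.3000/pi)
= sqrt(2.7375)
= 1.6545

1.6545


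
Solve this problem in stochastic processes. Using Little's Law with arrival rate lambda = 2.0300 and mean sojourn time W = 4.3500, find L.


Little's Law: L = lambda * W
= 2.0300 * 4.3500
= 8.8305

8.8305


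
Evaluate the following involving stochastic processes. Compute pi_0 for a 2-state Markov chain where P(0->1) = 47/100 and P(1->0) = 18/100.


Stationary distribution: pi_0 = p10/(p01+p10), pi_1 = p01/(p01+p10)
p01 = 0.4700, p10 = 0.1800
pi_0 = 0.2769

0.2769


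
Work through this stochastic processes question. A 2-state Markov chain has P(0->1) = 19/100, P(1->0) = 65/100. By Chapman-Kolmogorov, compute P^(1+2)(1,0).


P^3 = P^1 * P^2
Computing via matrix multiplication of the transition matrix.
Entry (1,0) of P^3 = 0.7706

0.7706


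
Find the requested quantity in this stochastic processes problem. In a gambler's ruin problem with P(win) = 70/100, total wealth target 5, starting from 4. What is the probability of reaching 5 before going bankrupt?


Gambler's ruin formula:
r = q/p = 0.3000/0.7000 = 0.4286
P(win) = (1 - r^i)/(1 - r^N)
= (1 - 0.4286^4)/(1 - 0.4286^5)
= 0.9804

0.9804


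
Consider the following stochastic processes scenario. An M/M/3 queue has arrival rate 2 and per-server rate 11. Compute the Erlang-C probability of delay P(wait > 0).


a = lambda/mu = 0.1818
rho = a/c = 0.0606
Erlang-C formula applied:
C(c,a) = 8.8909e-04

8.8909e-04


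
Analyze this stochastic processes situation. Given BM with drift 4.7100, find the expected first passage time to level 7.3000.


Expected first passage time = a/mu
= 7.3000/4.7100
= 1.5499

1.5499


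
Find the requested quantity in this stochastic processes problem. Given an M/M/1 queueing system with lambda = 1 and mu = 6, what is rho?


rho = lambda/mu
= 1/6
= 0.1667

0.1667


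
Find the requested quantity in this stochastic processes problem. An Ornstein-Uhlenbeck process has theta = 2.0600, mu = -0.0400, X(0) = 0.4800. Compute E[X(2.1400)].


E[X(t)] = mu + (X(0) - mu)*exp(-theta*t)
= -0.0400 + (0.4800 - -0.0400)*exp(-2.0600*2.1400)
= -0.0400 + 0.5200 * 0.0122
= -0.0337

-0.0337


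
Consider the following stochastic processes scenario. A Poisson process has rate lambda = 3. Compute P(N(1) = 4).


P(N(t)=k) = (lambda*t)^k * exp(-lambda*t) / k!
lambda*t = 3
= 3^4 * exp(-3) / 4!
= 81 * 0.0498 / 24
= 0.1680

0.1680


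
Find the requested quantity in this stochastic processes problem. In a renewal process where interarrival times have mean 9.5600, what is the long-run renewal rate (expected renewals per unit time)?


Long-run renewal rate = 1/E(X)
= 1/9.5600
= 0.1046

0.1046


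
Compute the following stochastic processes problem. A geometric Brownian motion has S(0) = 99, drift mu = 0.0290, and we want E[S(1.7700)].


E[S(t)] = S(0) * exp(mu * t)
= 99 * exp(0.0290 * 1.7700)
= 99 * 1.0527
= 104.2144

104.2144


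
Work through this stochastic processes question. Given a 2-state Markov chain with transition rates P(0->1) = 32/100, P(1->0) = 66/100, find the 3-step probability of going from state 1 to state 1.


Computing P^3 by matrix multiplication.
P = [[0.6800, 0.3200], [0.6600, 0.3400]]
After raising P to the power 3:
P^3(1,1) = 0.3265

0.3265


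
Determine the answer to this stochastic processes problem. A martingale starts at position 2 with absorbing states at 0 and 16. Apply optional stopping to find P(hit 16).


By optional stopping theorem: E(M at tau) = M(0) = 2
P(hit 16)*16 + P(hit 0)*0 = 2
P(hit 16) = (2 - 0)/(16 - 0) = 1/8 = 0.1250

0.1250


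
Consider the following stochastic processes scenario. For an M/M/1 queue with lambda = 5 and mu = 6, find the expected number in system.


rho = 5/6 = 0.8333
L = rho/(1-rho)
= 0.8333/0.1667
= 5.0000

5.0000


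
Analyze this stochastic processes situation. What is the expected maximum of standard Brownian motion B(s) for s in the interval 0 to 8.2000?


E(max B(s)) = sqrt(2t/pi)
= sqrt(2*8.2000/pi)
= sqrt(5.2203)
= 2.2848

2.2848


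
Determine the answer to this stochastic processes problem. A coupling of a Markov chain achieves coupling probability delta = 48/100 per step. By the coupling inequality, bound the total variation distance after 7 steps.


TV distance bound <= (1-delta)^n
= (1 - 0.4800)^7
= 0.5200^7
= 0.0103

0.0103


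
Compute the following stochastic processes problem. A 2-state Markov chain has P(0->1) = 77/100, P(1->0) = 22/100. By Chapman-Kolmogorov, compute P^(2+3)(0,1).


P^5 = P^2 * P^3
Computing via matrix multiplication of the transition matrix.
Entry (0,1) of P^5 = 0.7778

0.7778


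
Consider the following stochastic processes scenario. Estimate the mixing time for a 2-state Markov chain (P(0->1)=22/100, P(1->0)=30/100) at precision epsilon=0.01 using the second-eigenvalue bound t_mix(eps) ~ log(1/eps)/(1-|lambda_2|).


lambda_2 = |1 - p01 - p10| = |1 - 0.2200 - 0.3000| = 0.4800
t_mix ~ log(1/eps)/(1 - |lambda_2|)
= log(100)/(1 - 0.4800) = 4.6052/0.5200
= 8.8561

8.8561


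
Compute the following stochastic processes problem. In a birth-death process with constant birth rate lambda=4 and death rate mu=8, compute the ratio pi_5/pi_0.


For birth-death process, pi_n/pi_0 = (lambda/mu)^n
= (4/8)^5
= 0.0312

0.0312


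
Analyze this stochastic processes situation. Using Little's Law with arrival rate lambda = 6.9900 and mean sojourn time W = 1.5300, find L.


Little's Law: L = lambda * W
= 6.9900 * 1.5300
= 10.6947

10.6947


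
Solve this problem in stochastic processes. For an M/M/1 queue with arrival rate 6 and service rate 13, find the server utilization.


rho = lambda/mu
= 6/13
= 0.4615

0.4615


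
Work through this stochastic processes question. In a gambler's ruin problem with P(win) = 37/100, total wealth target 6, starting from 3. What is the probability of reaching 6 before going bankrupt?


Gambler's ruin formula:
r = q/p = 0.6300/0.3700 = 1.7027
P(win) = (1 - r^i)/(1 - r^N)
= (1 - 1.7027^3)/(1 - 1.7027^6)
= 0.1685

0.1685


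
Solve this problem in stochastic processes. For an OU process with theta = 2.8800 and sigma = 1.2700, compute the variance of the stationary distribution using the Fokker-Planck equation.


Stationary variance = sigma^2 / (2*theta)
= 1.2700^2 / (2*2.8800)
= 1.6129 / 5.7600
= 0.2800

0.2800


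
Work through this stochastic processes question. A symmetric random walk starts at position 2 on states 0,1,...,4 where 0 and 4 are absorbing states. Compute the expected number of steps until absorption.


For symmetric RW on 0,...,N with absorbing barriers, E(i) = i*(N-i)
E(2) = 2 * 2 = 4

4


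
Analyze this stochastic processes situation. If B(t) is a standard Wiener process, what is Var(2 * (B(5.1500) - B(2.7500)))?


Var(alpha*(B(t)-B(s))) = alpha^2 * (t-s)
= 2^2 * (5.1500 - 2.7500)
= 4 * 2.4000
= 9.6000

9.6000


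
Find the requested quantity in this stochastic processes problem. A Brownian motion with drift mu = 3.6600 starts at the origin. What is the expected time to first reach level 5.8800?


Expected first passage time = a/mu
= 5.8800/3.6600
= 1.6066

1.6066


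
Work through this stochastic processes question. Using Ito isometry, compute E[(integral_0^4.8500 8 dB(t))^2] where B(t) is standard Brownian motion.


By Ito isometry: E[(int f dB)^2] = int f^2 dt
= 8^2 * 4.8500
= 64 * 4.8500 = 310.4000

310.4000


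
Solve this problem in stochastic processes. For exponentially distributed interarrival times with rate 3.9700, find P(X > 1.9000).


P(X > t) = exp(-lambda * t)
= exp(-3.9700 * 1.9000)
= exp(-7.5430) = 5.2981e-04

5.2981e-04
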